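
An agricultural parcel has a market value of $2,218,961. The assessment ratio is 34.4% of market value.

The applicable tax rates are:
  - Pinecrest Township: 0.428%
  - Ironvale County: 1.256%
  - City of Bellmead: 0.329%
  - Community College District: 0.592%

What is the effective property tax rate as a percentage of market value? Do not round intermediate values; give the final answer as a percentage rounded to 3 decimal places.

Assessed value = $2,218,961 × 0.344 = $763,322.584
Pinecrest Township: $763,322.584 × 0.00428 = $3,267.02065952
Ironvale County: $763,322.584 × 0.01256 = $9,587.33165504
City of Bellmead: $763,322.584 × 0.00329 = $2,511.33130136
Community College District: $763,322.584 × 0.00592 = $4,518.86969728
Total tax = $19,884.5533132
Effective rate = $19,884.5533132 ÷ $2,218,961 = 0.896% of market value

0.896%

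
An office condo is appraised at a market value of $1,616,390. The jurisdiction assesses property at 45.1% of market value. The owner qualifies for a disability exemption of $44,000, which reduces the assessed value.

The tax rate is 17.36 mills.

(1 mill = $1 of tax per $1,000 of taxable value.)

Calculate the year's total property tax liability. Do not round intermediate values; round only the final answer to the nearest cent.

$11,891.46

Assessed value = $1,616,390 × 0.451 = $728,991.89
Taxable value = $728,991.89 − $44,000 = $684,991.89
Tax = $684,991.89 × 0.01736 = $11,891.4592104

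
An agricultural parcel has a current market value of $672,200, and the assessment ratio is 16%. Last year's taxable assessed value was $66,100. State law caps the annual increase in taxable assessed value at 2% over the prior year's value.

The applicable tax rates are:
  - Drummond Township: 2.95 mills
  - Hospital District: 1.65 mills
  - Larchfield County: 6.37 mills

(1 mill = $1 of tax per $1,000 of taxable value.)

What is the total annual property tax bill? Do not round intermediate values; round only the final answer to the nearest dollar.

Uncapped assessed value = $672,200 × 0.16 = $107,552
Cap limit = $66,100 × 1.02 = $67,422
Taxable assessed value = min($107,552, $67,422) = $67,422 (cap binds)
Drummond Township: $67,422 × 0.00295 = $198.8949
Hospital District: $67,422 × 0.00165 = $111.2463
Larchfield County: $67,422 × 0.00637 = $429.47814
Total = $739.61934

$740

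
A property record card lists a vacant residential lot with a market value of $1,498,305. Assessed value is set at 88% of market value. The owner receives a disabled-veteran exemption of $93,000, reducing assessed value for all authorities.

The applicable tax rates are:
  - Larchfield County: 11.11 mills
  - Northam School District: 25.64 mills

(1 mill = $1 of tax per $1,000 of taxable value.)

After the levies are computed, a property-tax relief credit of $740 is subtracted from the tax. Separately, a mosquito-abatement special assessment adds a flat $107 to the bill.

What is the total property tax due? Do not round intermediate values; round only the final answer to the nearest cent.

Assessed value = $1,498,305 × 0.88 = $1,318,508.4
Taxable value = $1,318,508.4 − $93,000 = $1,225,508.4
Larchfield County: $1,225,508.4 × 0.01111 = $13,615.398324
Northam School District: $1,225,508.4 × 0.02564 = $31,422.035376
Levies subtotal = $45,037.4337
After credit = $45,037.4337 − $740 = $44,297.4337
Total = $44,297.4337 + $107 = $44,404.4337

$44,404.43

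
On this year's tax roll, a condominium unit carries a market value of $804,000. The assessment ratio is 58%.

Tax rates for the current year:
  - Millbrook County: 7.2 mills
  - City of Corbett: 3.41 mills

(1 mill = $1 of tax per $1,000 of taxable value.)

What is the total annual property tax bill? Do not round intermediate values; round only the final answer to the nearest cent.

$4,947.66

Assessed value = $804,000 × 0.58 = $466,320
Millbrook County: $466,320 × 0.0072 = $3,357.504
City of Corbett: $466,320 × 0.00341 = $1,590.1512
Total = $3,357.504 + $1,590.1512 = $4,947.6552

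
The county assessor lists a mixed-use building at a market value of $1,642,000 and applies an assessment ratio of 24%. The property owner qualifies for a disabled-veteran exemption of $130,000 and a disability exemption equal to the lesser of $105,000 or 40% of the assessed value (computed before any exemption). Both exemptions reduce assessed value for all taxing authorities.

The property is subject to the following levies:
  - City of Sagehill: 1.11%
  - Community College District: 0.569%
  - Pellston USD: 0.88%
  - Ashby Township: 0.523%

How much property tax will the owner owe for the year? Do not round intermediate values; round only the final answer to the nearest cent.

Assessed value = $1,642,000 × 0.24 = $394,080
Disability exemption = min($105,000, 40% × $394,080) = min($105,000, $157,632) = $105,000 (dollar cap binds)
Taxable value = $394,080 − $130,000 − $105,000 = $159,080
City of Sagehill: $159,080 × 0.0111 = $1,765.788
Community College District: $159,080 × 0.00569 = $905.1652
Pellston USD: $159,080 × 0.0088 = $1,399.904
Ashby Township: $159,080 × 0.00523 = $831.9884
Total = $4,902.8456

$4,902.85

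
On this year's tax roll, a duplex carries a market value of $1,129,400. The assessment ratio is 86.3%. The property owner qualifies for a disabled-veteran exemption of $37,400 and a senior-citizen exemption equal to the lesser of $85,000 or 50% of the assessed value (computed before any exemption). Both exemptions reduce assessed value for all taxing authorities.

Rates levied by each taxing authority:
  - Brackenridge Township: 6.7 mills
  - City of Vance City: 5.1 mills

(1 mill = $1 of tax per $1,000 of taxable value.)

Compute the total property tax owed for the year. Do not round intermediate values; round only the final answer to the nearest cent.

$10,056.81

Assessed value = $1,129,400 × 0.863 = $974,672.2
Senior-citizen exemption = min($85,000, 50% × $974,672.2) = min($85,000, $487,336.1) = $85,000 (dollar cap binds)
Taxable value = $974,672.2 − $37,400 − $85,000 = $852,272.2
Brackenridge Township: $852,272.2 × 0.0067 = $5,710.22374
City of Vance City: $852,272.2 × 0.0051 = $4,346.58822
Total = $10,056.81196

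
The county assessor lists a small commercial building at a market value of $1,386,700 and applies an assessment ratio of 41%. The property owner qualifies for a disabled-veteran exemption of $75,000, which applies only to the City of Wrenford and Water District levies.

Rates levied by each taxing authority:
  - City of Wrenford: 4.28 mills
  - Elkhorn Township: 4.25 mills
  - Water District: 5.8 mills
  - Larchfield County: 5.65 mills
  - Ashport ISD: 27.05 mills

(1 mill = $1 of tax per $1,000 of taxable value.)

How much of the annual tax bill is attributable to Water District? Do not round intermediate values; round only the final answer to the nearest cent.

$2,862.57

Assessed value = $1,386,700 × 0.41 = $568,547
Water District taxable value = $568,547 − $75,000 = $493,547
Water District levy = $493,547 × 0.0058 = $2,862.5726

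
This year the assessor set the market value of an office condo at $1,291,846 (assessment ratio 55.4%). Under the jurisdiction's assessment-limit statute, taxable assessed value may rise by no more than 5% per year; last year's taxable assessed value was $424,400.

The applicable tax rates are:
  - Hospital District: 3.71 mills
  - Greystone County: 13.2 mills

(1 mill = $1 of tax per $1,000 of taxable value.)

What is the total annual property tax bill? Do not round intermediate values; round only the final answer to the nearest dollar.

$7,535

Uncapped assessed value = $1,291,846 × 0.554 = $715,682.684
Cap limit = $424,400 × 1.05 = $445,620
Taxable assessed value = min($715,682.684, $445,620) = $445,620 (cap binds)
Hospital District: $445,620 × 0.00371 = $1,653.2502
Greystone County: $445,620 × 0.0132 = $5,882.184
Total = $7,535.4342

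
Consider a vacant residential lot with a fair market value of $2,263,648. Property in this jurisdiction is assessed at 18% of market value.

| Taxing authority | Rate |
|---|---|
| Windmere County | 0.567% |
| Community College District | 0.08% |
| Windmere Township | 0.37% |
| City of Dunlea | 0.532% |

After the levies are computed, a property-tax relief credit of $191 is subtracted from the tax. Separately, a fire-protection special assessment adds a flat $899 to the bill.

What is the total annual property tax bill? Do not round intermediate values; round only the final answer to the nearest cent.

$7,019.50

Assessed value = $2,263,648 × 0.18 = $407,456.64
Windmere County: $407,456.64 × 0.00567 = $2,310.2791488
Community College District: $407,456.64 × 0.0008 = $325.965312
Windmere Township: $407,456.64 × 0.0037 = $1,507.589568
City of Dunlea: $407,456.64 × 0.00532 = $2,167.6693248
Levies subtotal = $6,311.5033536
After credit = $6,311.5033536 − $191 = $6,120.5033536
Total = $6,120.5033536 + $899 = $7,019.5033536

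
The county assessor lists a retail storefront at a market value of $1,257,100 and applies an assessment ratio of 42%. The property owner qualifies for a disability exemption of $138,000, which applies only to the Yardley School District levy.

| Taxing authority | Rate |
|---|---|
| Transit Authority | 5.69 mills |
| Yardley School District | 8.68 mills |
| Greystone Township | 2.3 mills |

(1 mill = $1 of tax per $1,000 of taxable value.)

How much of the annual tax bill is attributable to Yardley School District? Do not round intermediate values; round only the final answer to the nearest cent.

Assessed value = $1,257,100 × 0.42 = $527,982
Yardley School District taxable value = $527,982 − $138,000 = $389,982
Yardley School District levy = $389,982 × 0.00868 = $3,385.04376

$3,385.04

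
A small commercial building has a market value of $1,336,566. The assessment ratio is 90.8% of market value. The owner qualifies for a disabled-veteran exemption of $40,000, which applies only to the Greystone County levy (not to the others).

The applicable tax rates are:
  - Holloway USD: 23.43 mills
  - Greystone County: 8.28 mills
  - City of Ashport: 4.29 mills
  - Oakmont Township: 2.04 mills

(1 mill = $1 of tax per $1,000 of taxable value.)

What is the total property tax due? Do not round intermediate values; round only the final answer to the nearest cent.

Assessed value = $1,336,566 × 0.908 = $1,213,601.928
Holloway USD: $1,213,601.928 × 0.02343 = $28,434.69317304
Greystone County: ($1,213,601.928 − $40,000) × 0.00828 = $1,173,601.928 × 0.00828 = $9,717.42396384
City of Ashport: $1,213,601.928 × 0.00429 = $5,206.35227112
Oakmont Township: $1,213,601.928 × 0.00204 = $2,475.74793312
Total = $45,834.21734112

$45,834.22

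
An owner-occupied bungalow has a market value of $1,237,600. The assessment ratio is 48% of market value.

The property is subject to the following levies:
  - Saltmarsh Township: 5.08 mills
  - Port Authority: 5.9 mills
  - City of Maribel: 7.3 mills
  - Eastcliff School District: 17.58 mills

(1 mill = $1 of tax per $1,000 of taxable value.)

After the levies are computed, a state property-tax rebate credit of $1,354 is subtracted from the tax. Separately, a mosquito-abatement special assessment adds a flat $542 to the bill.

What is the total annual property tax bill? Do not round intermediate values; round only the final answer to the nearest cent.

$20,490.56

Assessed value = $1,237,600 × 0.48 = $594,048
Saltmarsh Township: $594,048 × 0.00508 = $3,017.76384
Port Authority: $594,048 × 0.0059 = $3,504.8832
City of Maribel: $594,048 × 0.0073 = $4,336.5504
Eastcliff School District: $594,048 × 0.01758 = $10,443.36384
Levies subtotal = $21,302.56128
After credit = $21,302.56128 − $1,354 = $19,948.56128
Total = $19,948.56128 + $542 = $20,490.56128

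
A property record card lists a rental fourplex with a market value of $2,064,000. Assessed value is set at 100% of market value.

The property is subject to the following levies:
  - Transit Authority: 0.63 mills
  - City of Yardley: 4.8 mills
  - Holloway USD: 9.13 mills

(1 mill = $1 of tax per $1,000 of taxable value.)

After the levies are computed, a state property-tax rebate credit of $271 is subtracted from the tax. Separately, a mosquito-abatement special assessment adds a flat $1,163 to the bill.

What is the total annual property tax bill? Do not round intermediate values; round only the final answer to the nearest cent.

$30,943.84

Assessed value = $2,064,000 × 1 = $2,064,000
Transit Authority: $2,064,000 × 0.00063 = $1,300.32
City of Yardley: $2,064,000 × 0.0048 = $9,907.2
Holloway USD: $2,064,000 × 0.00913 = $18,844.32
Levies subtotal = $30,051.84
After credit = $30,051.84 − $271 = $29,780.84
Total = $29,780.84 + $1,163 = $30,943.84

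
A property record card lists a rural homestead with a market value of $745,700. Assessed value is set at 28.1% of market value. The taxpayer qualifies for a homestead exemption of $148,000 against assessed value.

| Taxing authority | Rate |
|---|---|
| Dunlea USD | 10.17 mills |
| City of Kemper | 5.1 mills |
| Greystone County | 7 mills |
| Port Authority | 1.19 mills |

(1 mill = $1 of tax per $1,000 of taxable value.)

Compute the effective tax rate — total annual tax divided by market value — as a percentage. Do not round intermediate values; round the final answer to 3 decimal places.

0.194%

Assessed value = $745,700 × 0.281 = $209,541.7
Taxable value = $209,541.7 − $148,000 = $61,541.7
Dunlea USD: $61,541.7 × 0.01017 = $625.879089
City of Kemper: $61,541.7 × 0.0051 = $313.86267
Greystone County: $61,541.7 × 0.007 = $430.7919
Port Authority: $61,541.7 × 0.00119 = $73.234623
Total tax = $1,443.768282
Effective rate = $1,443.768282 ÷ $745,700 = 0.194% of market value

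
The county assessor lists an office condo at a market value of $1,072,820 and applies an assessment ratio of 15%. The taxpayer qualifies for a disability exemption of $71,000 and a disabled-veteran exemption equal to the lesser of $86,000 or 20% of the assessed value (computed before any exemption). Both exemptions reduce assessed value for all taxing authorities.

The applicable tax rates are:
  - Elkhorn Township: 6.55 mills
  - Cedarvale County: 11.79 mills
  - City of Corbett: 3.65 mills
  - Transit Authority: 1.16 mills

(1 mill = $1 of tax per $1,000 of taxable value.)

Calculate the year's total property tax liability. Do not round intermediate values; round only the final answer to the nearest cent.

Assessed value = $1,072,820 × 0.15 = $160,923
Disabled-veteran exemption = min($86,000, 20% × $160,923) = min($86,000, $32,184.6) = $32,184.6 (percentage binds)
Taxable value = $160,923 − $71,000 − $32,184.6 = $57,738.4
Elkhorn Township: $57,738.4 × 0.00655 = $378.18652
Cedarvale County: $57,738.4 × 0.01179 = $680.735736
City of Corbett: $57,738.4 × 0.00365 = $210.74516
Transit Authority: $57,738.4 × 0.00116 = $66.976544
Total = $1,336.64396

$1,336.64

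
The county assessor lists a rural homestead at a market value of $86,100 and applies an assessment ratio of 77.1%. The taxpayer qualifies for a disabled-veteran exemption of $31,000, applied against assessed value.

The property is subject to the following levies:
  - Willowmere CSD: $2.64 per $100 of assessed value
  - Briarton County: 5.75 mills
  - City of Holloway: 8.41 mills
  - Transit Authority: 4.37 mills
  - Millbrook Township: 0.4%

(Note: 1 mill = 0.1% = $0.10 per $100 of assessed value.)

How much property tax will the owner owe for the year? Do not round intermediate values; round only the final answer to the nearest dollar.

$1,731

Assessed value = $86,100 × 0.771 = $66,383.1
Taxable value = $66,383.1 − $31,000 = $35,383.1
Willowmere CSD: $35,383.1 × 0.0264 = $934.11384
Briarton County: $35,383.1 × 0.00575 = $203.452825
City of Holloway: $35,383.1 × 0.00841 = $297.571871
Transit Authority: $35,383.1 × 0.00437 = $154.624147
Millbrook Township: $35,383.1 × 0.004 = $141.5324
Total = $1,731.295083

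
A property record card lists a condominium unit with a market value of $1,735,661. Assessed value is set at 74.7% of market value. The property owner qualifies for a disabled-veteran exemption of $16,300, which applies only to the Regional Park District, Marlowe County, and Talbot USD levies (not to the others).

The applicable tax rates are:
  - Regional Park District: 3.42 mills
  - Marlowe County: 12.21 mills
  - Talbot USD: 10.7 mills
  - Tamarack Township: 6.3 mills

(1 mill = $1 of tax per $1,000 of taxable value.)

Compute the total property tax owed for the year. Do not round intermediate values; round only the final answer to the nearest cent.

Assessed value = $1,735,661 × 0.747 = $1,296,538.767
Regional Park District: ($1,296,538.767 − $16,300) × 0.00342 = $1,280,238.767 × 0.00342 = $4,378.41658314
Marlowe County: ($1,296,538.767 − $16,300) × 0.01221 = $1,280,238.767 × 0.01221 = $15,631.71534507
Talbot USD: ($1,296,538.767 − $16,300) × 0.0107 = $1,280,238.767 × 0.0107 = $13,698.5548069
Tamarack Township: $1,296,538.767 × 0.0063 = $8,168.1942321
Total = $41,876.88096721

$41,876.88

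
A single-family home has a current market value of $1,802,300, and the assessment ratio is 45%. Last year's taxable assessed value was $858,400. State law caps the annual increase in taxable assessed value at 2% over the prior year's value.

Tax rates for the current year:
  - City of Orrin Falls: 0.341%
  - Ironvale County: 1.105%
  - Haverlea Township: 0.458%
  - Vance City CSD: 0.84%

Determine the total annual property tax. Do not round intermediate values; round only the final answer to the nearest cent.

$22,254.80

Uncapped assessed value = $1,802,300 × 0.45 = $811,035
Cap limit = $858,400 × 1.02 = $875,568
Taxable assessed value = min($811,035, $875,568) = $811,035 (cap does not bind)
City of Orrin Falls: $811,035 × 0.00341 = $2,765.62935
Ironvale County: $811,035 × 0.01105 = $8,961.93675
Haverlea Township: $811,035 × 0.00458 = $3,714.5403
Vance City CSD: $811,035 × 0.0084 = $6,812.694
Total = $22,254.8004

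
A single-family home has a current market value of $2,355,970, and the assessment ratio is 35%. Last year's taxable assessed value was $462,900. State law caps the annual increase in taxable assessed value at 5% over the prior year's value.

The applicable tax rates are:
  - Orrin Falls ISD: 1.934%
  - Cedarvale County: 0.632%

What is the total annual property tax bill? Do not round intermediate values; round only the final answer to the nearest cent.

$12,471.91

Uncapped assessed value = $2,355,970 × 0.35 = $824,589.5
Cap limit = $462,900 × 1.05 = $486,045
Taxable assessed value = min($824,589.5, $486,045) = $486,045 (cap binds)
Orrin Falls ISD: $486,045 × 0.01934 = $9,400.1103
Cedarvale County: $486,045 × 0.00632 = $3,071.8044
Total = $12,471.9147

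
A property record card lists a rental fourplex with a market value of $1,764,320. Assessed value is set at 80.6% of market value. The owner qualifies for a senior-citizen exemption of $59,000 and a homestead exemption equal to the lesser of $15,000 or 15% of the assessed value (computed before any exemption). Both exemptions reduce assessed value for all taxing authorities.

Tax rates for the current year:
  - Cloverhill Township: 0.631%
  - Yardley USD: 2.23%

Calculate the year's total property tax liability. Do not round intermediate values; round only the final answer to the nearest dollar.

Assessed value = $1,764,320 × 0.806 = $1,422,041.92
Homestead exemption = min($15,000, 15% × $1,422,041.92) = min($15,000, $213,306.288) = $15,000 (dollar cap binds)
Taxable value = $1,422,041.92 − $59,000 − $15,000 = $1,348,041.92
Cloverhill Township: $1,348,041.92 × 0.00631 = $8,506.1445152
Yardley USD: $1,348,041.92 × 0.0223 = $30,061.334816
Total = $38,567.4793312

$38,567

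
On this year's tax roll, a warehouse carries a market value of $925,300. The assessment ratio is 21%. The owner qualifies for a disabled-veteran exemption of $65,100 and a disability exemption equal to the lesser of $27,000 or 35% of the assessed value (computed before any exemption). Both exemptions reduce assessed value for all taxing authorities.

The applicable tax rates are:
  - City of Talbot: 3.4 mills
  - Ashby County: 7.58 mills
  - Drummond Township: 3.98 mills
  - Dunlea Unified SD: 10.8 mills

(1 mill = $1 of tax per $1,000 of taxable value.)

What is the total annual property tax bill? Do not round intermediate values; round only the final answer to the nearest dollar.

$2,633

Assessed value = $925,300 × 0.21 = $194,313
Disability exemption = min($27,000, 35% × $194,313) = min($27,000, $68,009.55) = $27,000 (dollar cap binds)
Taxable value = $194,313 − $65,100 − $27,000 = $102,213
City of Talbot: $102,213 × 0.0034 = $347.5242
Ashby County: $102,213 × 0.00758 = $774.77454
Drummond Township: $102,213 × 0.00398 = $406.80774
Dunlea Unified SD: $102,213 × 0.0108 = $1,103.9004
Total = $2,633.00688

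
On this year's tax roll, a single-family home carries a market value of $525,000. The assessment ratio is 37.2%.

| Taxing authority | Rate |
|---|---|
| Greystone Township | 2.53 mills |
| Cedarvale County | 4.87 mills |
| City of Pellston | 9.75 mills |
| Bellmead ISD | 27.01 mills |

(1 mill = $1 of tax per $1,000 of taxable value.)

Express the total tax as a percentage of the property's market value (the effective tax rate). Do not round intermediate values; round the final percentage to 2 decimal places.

Assessed value = $525,000 × 0.372 = $195,300
Greystone Township: $195,300 × 0.00253 = $494.109
Cedarvale County: $195,300 × 0.00487 = $951.111
City of Pellston: $195,300 × 0.00975 = $1,904.175
Bellmead ISD: $195,300 × 0.02701 = $5,275.053
Total tax = $8,624.448
Effective rate = $8,624.448 ÷ $525,000 = 1.64% of market value

1.64%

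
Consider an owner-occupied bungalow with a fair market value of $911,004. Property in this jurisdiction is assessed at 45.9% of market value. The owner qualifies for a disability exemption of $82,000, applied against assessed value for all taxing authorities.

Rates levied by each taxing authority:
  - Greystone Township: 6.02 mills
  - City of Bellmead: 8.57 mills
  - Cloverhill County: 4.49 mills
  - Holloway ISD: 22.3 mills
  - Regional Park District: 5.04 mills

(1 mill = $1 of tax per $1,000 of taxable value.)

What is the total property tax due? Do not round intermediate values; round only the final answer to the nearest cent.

$15,604.12

Assessed value = $911,004 × 0.459 = $418,150.836
Taxable value = $418,150.836 − $82,000 = $336,150.836
Greystone Township: $336,150.836 × 0.00602 = $2,023.62803272
City of Bellmead: $336,150.836 × 0.00857 = $2,880.81266452
Cloverhill County: $336,150.836 × 0.00449 = $1,509.31725364
Holloway ISD: $336,150.836 × 0.0223 = $7,496.1636428
Regional Park District: $336,150.836 × 0.00504 = $1,694.20021344
Total = $2,023.62803272 + $2,880.81266452 + $1,509.31725364 + $7,496.1636428 + $1,694.20021344 = $15,604.12180712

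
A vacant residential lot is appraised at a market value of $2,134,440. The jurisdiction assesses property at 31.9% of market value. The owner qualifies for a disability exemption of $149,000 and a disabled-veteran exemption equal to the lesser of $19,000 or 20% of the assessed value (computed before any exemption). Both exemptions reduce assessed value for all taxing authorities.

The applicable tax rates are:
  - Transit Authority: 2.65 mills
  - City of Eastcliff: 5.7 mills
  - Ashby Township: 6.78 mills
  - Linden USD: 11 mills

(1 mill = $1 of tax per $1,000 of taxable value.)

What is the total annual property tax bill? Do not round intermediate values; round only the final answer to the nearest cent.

$13,401.72

Assessed value = $2,134,440 × 0.319 = $680,886.36
Disabled-veteran exemption = min($19,000, 20% × $680,886.36) = min($19,000, $136,177.272) = $19,000 (dollar cap binds)
Taxable value = $680,886.36 − $149,000 − $19,000 = $512,886.36
Transit Authority: $512,886.36 × 0.00265 = $1,359.148854
City of Eastcliff: $512,886.36 × 0.0057 = $2,923.452252
Ashby Township: $512,886.36 × 0.00678 = $3,477.3695208
Linden USD: $512,886.36 × 0.011 = $5,641.74996
Total = $13,401.7205868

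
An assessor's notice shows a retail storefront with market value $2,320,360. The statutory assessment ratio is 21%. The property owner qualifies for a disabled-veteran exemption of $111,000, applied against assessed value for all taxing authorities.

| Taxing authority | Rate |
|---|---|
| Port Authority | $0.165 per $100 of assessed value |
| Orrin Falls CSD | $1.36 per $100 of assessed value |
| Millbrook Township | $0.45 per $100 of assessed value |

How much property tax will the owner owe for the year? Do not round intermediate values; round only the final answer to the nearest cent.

$7,431.44

Assessed value = $2,320,360 × 0.21 = $487,275.6
Taxable value = $487,275.6 − $111,000 = $376,275.6
Port Authority: $376,275.6 × 0.00165 = $620.85474
Orrin Falls CSD: $376,275.6 × 0.0136 = $5,117.34816
Millbrook Township: $376,275.6 × 0.0045 = $1,693.2402
Total = $620.85474 + $5,117.34816 + $1,693.2402 = $7,431.4431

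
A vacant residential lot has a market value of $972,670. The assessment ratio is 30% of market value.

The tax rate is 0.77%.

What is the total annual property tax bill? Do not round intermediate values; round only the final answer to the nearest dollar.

Assessed value = $972,670 × 0.3 = $291,801
Tax = $291,801 × 0.0077 = $2,246.8677

$2,247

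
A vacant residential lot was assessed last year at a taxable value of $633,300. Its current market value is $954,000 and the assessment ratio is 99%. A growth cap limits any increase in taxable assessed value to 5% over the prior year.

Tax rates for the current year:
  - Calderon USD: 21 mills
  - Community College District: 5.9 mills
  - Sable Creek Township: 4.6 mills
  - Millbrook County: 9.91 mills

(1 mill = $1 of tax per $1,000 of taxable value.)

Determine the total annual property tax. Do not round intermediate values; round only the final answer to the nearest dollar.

Uncapped assessed value = $954,000 × 0.99 = $944,460
Cap limit = $633,300 × 1.05 = $664,965
Taxable assessed value = min($944,460, $664,965) = $664,965 (cap binds)
Calderon USD: $664,965 × 0.021 = $13,964.265
Community College District: $664,965 × 0.0059 = $3,923.2935
Sable Creek Township: $664,965 × 0.0046 = $3,058.839
Millbrook County: $664,965 × 0.00991 = $6,589.80315
Total = $27,536.20065

$27,536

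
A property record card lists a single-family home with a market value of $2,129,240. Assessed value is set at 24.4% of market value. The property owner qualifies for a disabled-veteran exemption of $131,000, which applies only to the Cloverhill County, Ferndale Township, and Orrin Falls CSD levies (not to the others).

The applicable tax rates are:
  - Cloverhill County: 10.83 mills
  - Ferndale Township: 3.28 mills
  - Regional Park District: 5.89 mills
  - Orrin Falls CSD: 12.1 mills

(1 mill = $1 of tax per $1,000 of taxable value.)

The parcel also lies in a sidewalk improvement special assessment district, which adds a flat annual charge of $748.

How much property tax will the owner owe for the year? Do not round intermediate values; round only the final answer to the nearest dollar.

$13,992

Assessed value = $2,129,240 × 0.244 = $519,534.56
Cloverhill County: ($519,534.56 − $131,000) × 0.01083 = $388,534.56 × 0.01083 = $4,207.8292848
Ferndale Township: ($519,534.56 − $131,000) × 0.00328 = $388,534.56 × 0.00328 = $1,274.3933568
Regional Park District: $519,534.56 × 0.00589 = $3,060.0585584
Orrin Falls CSD: ($519,534.56 − $131,000) × 0.0121 = $388,534.56 × 0.0121 = $4,701.268176
Levies subtotal = $13,243.549376
Total = $13,243.549376 + $748 = $13,991.549376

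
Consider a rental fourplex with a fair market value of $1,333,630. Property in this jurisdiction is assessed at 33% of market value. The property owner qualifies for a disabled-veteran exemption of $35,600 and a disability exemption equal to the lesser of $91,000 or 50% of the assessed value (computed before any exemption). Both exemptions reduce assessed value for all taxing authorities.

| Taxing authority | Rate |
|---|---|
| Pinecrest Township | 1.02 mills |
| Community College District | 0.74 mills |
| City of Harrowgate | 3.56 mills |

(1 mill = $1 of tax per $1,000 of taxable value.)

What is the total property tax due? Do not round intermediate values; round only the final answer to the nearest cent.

$1,667.81

Assessed value = $1,333,630 × 0.33 = $440,097.9
Disability exemption = min($91,000, 50% × $440,097.9) = min($91,000, $220,048.95) = $91,000 (dollar cap binds)
Taxable value = $440,097.9 − $35,600 − $91,000 = $313,497.9
Pinecrest Township: $313,497.9 × 0.00102 = $319.767858
Community College District: $313,497.9 × 0.00074 = $231.988446
City of Harrowgate: $313,497.9 × 0.00356 = $1,116.052524
Total = $1,667.808828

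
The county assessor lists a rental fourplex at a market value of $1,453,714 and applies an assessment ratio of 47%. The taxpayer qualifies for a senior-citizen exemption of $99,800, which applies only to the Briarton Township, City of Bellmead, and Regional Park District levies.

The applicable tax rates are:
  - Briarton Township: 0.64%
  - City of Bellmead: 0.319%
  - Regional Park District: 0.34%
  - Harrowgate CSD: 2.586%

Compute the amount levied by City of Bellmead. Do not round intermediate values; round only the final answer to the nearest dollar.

$1,861

Assessed value = $1,453,714 × 0.47 = $683,245.58
City of Bellmead taxable value = $683,245.58 − $99,800 = $583,445.58
City of Bellmead levy = $583,445.58 × 0.00319 = $1,861.1914002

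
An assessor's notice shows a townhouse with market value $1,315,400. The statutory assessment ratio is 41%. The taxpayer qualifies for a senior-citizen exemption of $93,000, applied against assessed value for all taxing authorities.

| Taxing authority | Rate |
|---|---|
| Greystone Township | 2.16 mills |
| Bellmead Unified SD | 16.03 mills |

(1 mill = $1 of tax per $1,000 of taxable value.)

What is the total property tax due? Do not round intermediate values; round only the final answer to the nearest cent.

$8,118.45

Assessed value = $1,315,400 × 0.41 = $539,314
Taxable value = $539,314 − $93,000 = $446,314
Greystone Township: $446,314 × 0.00216 = $964.03824
Bellmead Unified SD: $446,314 × 0.01603 = $7,154.41342
Total = $964.03824 + $7,154.41342 = $8,118.45166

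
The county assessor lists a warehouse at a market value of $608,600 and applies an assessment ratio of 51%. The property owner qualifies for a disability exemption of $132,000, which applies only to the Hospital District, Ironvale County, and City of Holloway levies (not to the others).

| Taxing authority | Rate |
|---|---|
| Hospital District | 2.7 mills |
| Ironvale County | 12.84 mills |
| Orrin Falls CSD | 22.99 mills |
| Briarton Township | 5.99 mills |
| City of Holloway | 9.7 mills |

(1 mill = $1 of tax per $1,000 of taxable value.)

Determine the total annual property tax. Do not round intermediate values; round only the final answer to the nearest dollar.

$13,497

Assessed value = $608,600 × 0.51 = $310,386
Hospital District: ($310,386 − $132,000) × 0.0027 = $178,386 × 0.0027 = $481.6422
Ironvale County: ($310,386 − $132,000) × 0.01284 = $178,386 × 0.01284 = $2,290.47624
Orrin Falls CSD: $310,386 × 0.02299 = $7,135.77414
Briarton Township: $310,386 × 0.00599 = $1,859.21214
City of Holloway: ($310,386 − $132,000) × 0.0097 = $178,386 × 0.0097 = $1,730.3442
Total = $13,497.44892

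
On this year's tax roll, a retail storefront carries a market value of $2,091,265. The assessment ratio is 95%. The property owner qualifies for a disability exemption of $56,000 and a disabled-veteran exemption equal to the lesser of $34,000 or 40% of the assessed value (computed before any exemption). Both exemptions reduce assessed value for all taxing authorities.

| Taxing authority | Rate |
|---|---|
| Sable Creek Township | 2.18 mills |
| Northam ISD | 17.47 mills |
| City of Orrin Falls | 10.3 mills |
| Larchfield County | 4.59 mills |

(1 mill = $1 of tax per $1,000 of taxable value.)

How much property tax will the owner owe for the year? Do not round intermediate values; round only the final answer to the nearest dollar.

$65,512

Assessed value = $2,091,265 × 0.95 = $1,986,701.75
Disabled-veteran exemption = min($34,000, 40% × $1,986,701.75) = min($34,000, $794,680.7) = $34,000 (dollar cap binds)
Taxable value = $1,986,701.75 − $56,000 − $34,000 = $1,896,701.75
Sable Creek Township: $1,896,701.75 × 0.00218 = $4,134.809815
Northam ISD: $1,896,701.75 × 0.01747 = $33,135.3795725
City of Orrin Falls: $1,896,701.75 × 0.0103 = $19,536.028025
Larchfield County: $1,896,701.75 × 0.00459 = $8,705.8610325
Total = $65,512.078445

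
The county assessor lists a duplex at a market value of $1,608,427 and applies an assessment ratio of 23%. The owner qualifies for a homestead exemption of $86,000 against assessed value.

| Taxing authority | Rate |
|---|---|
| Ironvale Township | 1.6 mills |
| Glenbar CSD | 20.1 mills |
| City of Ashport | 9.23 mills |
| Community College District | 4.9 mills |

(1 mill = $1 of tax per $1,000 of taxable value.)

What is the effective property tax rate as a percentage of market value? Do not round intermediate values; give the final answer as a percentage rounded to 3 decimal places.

0.633%

Assessed value = $1,608,427 × 0.23 = $369,938.21
Taxable value = $369,938.21 − $86,000 = $283,938.21
Ironvale Township: $283,938.21 × 0.0016 = $454.301136
Glenbar CSD: $283,938.21 × 0.0201 = $5,707.158021
City of Ashport: $283,938.21 × 0.00923 = $2,620.7496783
Community College District: $283,938.21 × 0.0049 = $1,391.297229
Total tax = $10,173.5060643
Effective rate = $10,173.5060643 ÷ $1,608,427 = 0.633% of market value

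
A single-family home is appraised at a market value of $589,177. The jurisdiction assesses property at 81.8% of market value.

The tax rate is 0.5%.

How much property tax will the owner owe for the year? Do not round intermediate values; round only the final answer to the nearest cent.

$2,409.73

Assessed value = $589,177 × 0.818 = $481,946.786
Tax = $481,946.786 × 0.005 = $2,409.73393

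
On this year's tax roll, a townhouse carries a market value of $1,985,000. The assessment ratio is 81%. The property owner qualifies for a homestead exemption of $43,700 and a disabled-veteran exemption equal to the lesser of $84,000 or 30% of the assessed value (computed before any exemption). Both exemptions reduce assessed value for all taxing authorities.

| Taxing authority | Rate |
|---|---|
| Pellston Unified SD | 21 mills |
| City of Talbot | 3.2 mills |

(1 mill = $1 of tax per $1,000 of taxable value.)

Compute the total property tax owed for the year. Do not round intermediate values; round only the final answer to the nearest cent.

$35,819.63

Assessed value = $1,985,000 × 0.81 = $1,607,850
Disabled-veteran exemption = min($84,000, 30% × $1,607,850) = min($84,000, $482,355) = $84,000 (dollar cap binds)
Taxable value = $1,607,850 − $43,700 − $84,000 = $1,480,150
Pellston Unified SD: $1,480,150 × 0.021 = $31,083.15
City of Talbot: $1,480,150 × 0.0032 = $4,736.48
Total = $35,819.63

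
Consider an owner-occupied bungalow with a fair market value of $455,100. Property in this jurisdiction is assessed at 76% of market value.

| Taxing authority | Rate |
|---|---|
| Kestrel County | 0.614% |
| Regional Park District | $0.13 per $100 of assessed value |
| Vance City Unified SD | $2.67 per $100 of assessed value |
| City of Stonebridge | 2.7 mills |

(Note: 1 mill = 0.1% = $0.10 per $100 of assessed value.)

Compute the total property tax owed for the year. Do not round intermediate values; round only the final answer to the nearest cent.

Assessed value = $455,100 × 0.76 = $345,876
Kestrel County: $345,876 × 0.00614 = $2,123.67864
Regional Park District: $345,876 × 0.0013 = $449.6388
Vance City Unified SD: $345,876 × 0.0267 = $9,234.8892
City of Stonebridge: $345,876 × 0.0027 = $933.8652
Total = $12,742.07184

$12,742.07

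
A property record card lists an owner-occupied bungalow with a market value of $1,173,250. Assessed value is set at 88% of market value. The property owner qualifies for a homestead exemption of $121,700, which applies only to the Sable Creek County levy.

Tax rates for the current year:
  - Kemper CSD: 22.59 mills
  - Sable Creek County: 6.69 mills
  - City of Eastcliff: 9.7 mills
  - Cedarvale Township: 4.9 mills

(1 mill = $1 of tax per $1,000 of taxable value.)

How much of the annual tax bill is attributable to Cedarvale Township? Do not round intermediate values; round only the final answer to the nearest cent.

Assessed value = $1,173,250 × 0.88 = $1,032,460
Cedarvale Township taxable value = $1,032,460 (exemption does not apply)
Cedarvale Township levy = $1,032,460 × 0.0049 = $5,059.054

$5,059.05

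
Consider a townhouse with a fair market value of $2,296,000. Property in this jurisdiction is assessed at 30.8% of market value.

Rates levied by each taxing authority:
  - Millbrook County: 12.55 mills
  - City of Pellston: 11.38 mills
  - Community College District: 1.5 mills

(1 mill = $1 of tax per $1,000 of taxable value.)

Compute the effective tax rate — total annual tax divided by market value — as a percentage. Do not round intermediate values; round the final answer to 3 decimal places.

0.783%

Assessed value = $2,296,000 × 0.308 = $707,168
Millbrook County: $707,168 × 0.01255 = $8,874.9584
City of Pellston: $707,168 × 0.01138 = $8,047.57184
Community College District: $707,168 × 0.0015 = $1,060.752
Total tax = $17,983.28224
Effective rate = $17,983.28224 ÷ $2,296,000 = 0.783% of market value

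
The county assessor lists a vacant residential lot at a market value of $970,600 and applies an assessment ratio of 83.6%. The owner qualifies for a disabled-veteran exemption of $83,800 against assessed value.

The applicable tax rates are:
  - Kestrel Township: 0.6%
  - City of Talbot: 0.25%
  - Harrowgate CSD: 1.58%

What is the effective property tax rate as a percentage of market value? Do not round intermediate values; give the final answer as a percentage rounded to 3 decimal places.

Assessed value = $970,600 × 0.836 = $811,421.6
Taxable value = $811,421.6 − $83,800 = $727,621.6
Kestrel Township: $727,621.6 × 0.006 = $4,365.7296
City of Talbot: $727,621.6 × 0.0025 = $1,819.054
Harrowgate CSD: $727,621.6 × 0.0158 = $11,496.42128
Total tax = $17,681.20488
Effective rate = $17,681.20488 ÷ $970,600 = 1.822% of market value

1.822%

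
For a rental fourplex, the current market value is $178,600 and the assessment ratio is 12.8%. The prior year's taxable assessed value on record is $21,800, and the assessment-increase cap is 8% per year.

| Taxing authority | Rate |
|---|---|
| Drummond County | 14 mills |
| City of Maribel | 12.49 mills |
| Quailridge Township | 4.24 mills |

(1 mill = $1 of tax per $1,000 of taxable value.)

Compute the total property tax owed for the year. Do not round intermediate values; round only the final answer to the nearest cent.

$702.51

Uncapped assessed value = $178,600 × 0.128 = $22,860.8
Cap limit = $21,800 × 1.08 = $23,544
Taxable assessed value = min($22,860.8, $23,544) = $22,860.8 (cap does not bind)
Drummond County: $22,860.8 × 0.014 = $320.0512
City of Maribel: $22,860.8 × 0.01249 = $285.531392
Quailridge Township: $22,860.8 × 0.00424 = $96.929792
Total = $702.512384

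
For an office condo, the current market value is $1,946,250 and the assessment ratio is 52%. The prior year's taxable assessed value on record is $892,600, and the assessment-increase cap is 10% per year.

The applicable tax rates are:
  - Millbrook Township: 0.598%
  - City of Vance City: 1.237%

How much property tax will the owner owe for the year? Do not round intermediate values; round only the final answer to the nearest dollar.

$18,017

Uncapped assessed value = $1,946,250 × 0.52 = $1,012,050
Cap limit = $892,600 × 1.1 = $981,860
Taxable assessed value = min($1,012,050, $981,860) = $981,860 (cap binds)
Millbrook Township: $981,860 × 0.00598 = $5,871.5228
City of Vance City: $981,860 × 0.01237 = $12,145.6082
Total = $18,017.131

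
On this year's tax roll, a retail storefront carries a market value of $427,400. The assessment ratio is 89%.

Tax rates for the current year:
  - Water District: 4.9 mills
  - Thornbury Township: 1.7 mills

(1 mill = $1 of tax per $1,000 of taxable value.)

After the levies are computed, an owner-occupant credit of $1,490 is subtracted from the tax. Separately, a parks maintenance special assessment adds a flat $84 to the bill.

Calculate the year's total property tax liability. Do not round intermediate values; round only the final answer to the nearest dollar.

Assessed value = $427,400 × 0.89 = $380,386
Water District: $380,386 × 0.0049 = $1,863.8914
Thornbury Township: $380,386 × 0.0017 = $646.6562
Levies subtotal = $2,510.5476
After credit = $2,510.5476 − $1,490 = $1,020.5476
Total = $1,020.5476 + $84 = $1,104.5476

$1,105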